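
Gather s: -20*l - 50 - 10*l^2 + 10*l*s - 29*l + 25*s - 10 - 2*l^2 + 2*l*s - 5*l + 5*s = -12*l^2 - 54*l + s*(12*l + 30) - 60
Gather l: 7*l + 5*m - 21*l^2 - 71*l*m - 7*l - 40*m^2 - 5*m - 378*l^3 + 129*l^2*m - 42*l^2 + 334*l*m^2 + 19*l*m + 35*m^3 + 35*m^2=-378*l^3 + l^2*(129*m - 63) + l*(334*m^2 - 52*m) + 35*m^3 - 5*m^2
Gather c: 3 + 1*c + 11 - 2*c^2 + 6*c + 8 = -2*c^2 + 7*c + 22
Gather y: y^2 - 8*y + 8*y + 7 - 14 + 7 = y^2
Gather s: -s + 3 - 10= -s - 7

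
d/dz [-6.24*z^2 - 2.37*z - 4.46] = -12.48*z - 2.37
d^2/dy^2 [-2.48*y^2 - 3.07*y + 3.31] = -4.96000000000000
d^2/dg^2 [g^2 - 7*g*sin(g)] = 7*g*sin(g) - 14*cos(g) + 2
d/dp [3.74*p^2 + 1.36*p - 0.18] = 7.48*p + 1.36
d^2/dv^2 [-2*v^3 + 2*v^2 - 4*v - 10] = 4 - 12*v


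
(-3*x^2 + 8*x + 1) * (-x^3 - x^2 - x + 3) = 3*x^5 - 5*x^4 - 6*x^3 - 18*x^2 + 23*x + 3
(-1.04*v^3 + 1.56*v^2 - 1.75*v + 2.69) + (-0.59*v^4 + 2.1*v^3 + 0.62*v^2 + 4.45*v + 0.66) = -0.59*v^4 + 1.06*v^3 + 2.18*v^2 + 2.7*v + 3.35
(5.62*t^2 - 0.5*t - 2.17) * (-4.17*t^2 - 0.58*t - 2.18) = -23.4354*t^4 - 1.1746*t^3 - 2.9127*t^2 + 2.3486*t + 4.7306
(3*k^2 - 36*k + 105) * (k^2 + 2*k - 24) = 3*k^4 - 30*k^3 - 39*k^2 + 1074*k - 2520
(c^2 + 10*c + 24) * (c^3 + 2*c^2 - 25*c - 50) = c^5 + 12*c^4 + 19*c^3 - 252*c^2 - 1100*c - 1200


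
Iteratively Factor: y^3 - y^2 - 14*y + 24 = (y - 2)*(y^2 + y - 12) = (y - 3)*(y - 2)*(y + 4)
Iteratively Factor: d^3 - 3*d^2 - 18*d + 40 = (d - 2)*(d^2 - d - 20) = (d - 2)*(d + 4)*(d - 5)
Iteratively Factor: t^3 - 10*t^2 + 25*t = (t - 5)*(t^2 - 5*t) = t*(t - 5)*(t - 5)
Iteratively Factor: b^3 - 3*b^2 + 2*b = (b - 2)*(b^2 - b) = b*(b - 2)*(b - 1)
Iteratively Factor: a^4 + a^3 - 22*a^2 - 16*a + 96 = (a - 4)*(a^3 + 5*a^2 - 2*a - 24) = (a - 4)*(a + 4)*(a^2 + a - 6) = (a - 4)*(a - 2)*(a + 4)*(a + 3)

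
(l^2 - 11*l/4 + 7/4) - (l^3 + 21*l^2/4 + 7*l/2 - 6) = -l^3 - 17*l^2/4 - 25*l/4 + 31/4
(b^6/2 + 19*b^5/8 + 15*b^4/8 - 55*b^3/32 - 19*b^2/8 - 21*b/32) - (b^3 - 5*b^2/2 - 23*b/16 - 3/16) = b^6/2 + 19*b^5/8 + 15*b^4/8 - 87*b^3/32 + b^2/8 + 25*b/32 + 3/16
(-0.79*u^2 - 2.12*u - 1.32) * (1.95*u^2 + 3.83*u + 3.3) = -1.5405*u^4 - 7.1597*u^3 - 13.3006*u^2 - 12.0516*u - 4.356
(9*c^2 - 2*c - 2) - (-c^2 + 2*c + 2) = 10*c^2 - 4*c - 4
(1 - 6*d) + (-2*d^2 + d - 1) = -2*d^2 - 5*d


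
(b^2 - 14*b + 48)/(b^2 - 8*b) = (b - 6)/b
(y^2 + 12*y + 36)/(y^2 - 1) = (y^2 + 12*y + 36)/(y^2 - 1)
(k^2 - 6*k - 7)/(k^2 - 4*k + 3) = (k^2 - 6*k - 7)/(k^2 - 4*k + 3)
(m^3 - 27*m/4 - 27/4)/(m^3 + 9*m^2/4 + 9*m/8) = 2*(2*m^2 - 3*m - 9)/(m*(4*m + 3))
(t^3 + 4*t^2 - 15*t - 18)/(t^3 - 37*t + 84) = (t^2 + 7*t + 6)/(t^2 + 3*t - 28)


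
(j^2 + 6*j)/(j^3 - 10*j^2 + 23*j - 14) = j*(j + 6)/(j^3 - 10*j^2 + 23*j - 14)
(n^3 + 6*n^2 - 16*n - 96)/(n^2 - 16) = n + 6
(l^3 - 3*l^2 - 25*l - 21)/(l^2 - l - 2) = (l^2 - 4*l - 21)/(l - 2)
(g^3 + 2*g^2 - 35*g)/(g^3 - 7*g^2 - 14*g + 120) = g*(g + 7)/(g^2 - 2*g - 24)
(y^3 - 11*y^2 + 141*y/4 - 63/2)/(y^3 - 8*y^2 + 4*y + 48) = (y^2 - 5*y + 21/4)/(y^2 - 2*y - 8)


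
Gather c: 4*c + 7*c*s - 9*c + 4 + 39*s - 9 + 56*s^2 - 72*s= c*(7*s - 5) + 56*s^2 - 33*s - 5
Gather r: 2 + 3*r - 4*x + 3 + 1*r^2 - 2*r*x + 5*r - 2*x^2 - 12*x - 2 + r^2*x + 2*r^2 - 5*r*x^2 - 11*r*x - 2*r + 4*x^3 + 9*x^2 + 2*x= r^2*(x + 3) + r*(-5*x^2 - 13*x + 6) + 4*x^3 + 7*x^2 - 14*x + 3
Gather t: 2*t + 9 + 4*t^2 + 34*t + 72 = 4*t^2 + 36*t + 81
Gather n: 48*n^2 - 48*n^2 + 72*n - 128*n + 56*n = 0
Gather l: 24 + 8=32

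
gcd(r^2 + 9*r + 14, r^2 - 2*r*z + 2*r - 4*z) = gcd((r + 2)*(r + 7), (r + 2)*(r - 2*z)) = r + 2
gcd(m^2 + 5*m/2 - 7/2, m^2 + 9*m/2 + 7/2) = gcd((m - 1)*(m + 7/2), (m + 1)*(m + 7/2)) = m + 7/2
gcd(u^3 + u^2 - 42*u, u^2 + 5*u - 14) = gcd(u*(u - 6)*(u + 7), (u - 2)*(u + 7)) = u + 7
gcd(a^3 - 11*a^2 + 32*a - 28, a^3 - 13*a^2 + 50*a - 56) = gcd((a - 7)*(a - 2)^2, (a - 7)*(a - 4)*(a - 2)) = a^2 - 9*a + 14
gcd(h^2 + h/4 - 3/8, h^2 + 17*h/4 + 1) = 1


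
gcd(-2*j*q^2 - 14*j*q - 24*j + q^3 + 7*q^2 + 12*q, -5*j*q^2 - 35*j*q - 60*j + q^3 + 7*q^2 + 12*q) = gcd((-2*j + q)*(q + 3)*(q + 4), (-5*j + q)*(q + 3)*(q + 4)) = q^2 + 7*q + 12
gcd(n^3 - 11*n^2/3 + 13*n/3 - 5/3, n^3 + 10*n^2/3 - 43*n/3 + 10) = n^2 - 8*n/3 + 5/3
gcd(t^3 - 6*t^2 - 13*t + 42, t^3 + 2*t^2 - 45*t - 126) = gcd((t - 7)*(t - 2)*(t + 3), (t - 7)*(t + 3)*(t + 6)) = t^2 - 4*t - 21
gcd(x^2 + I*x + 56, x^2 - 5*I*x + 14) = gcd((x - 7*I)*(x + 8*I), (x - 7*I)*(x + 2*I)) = x - 7*I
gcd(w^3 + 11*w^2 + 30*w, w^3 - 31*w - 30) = w + 5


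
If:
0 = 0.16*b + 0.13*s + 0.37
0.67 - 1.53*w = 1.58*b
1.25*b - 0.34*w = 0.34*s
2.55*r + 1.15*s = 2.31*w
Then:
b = -0.41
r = 1.83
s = -2.35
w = 0.86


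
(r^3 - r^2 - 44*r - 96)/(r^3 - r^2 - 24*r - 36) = (r^2 - 4*r - 32)/(r^2 - 4*r - 12)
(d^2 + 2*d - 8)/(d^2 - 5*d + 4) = (d^2 + 2*d - 8)/(d^2 - 5*d + 4)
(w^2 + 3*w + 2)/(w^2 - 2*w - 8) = (w + 1)/(w - 4)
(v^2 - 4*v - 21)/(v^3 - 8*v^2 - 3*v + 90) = (v - 7)/(v^2 - 11*v + 30)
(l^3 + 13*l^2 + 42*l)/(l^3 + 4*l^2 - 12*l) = (l + 7)/(l - 2)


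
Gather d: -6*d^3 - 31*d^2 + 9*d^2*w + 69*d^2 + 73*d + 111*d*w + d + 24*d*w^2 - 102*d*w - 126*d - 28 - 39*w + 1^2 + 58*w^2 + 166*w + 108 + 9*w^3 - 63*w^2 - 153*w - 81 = -6*d^3 + d^2*(9*w + 38) + d*(24*w^2 + 9*w - 52) + 9*w^3 - 5*w^2 - 26*w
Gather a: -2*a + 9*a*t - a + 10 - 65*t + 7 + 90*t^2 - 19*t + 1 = a*(9*t - 3) + 90*t^2 - 84*t + 18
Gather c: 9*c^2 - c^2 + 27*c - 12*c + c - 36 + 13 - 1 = 8*c^2 + 16*c - 24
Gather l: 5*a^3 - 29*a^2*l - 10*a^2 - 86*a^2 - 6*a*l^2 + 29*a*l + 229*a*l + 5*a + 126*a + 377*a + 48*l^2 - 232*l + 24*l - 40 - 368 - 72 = 5*a^3 - 96*a^2 + 508*a + l^2*(48 - 6*a) + l*(-29*a^2 + 258*a - 208) - 480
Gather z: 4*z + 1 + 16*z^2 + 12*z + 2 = 16*z^2 + 16*z + 3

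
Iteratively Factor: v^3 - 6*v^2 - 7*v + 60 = (v + 3)*(v^2 - 9*v + 20) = (v - 5)*(v + 3)*(v - 4)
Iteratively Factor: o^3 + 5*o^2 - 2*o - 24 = (o + 4)*(o^2 + o - 6) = (o + 3)*(o + 4)*(o - 2)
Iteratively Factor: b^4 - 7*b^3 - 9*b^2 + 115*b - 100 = (b - 5)*(b^3 - 2*b^2 - 19*b + 20) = (b - 5)*(b + 4)*(b^2 - 6*b + 5) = (b - 5)^2*(b + 4)*(b - 1)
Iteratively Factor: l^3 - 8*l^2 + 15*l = (l - 3)*(l^2 - 5*l) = (l - 5)*(l - 3)*(l)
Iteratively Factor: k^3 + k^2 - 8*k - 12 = (k + 2)*(k^2 - k - 6) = (k + 2)^2*(k - 3)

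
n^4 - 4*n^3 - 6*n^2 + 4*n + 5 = (n - 5)*(n - 1)*(n + 1)^2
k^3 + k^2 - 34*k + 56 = (k - 4)*(k - 2)*(k + 7)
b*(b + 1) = b^2 + b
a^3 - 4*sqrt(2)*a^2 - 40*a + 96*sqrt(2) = (a - 6*sqrt(2))*(a - 2*sqrt(2))*(a + 4*sqrt(2))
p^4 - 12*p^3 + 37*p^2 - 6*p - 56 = (p - 7)*(p - 4)*(p - 2)*(p + 1)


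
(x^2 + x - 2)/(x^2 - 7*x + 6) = (x + 2)/(x - 6)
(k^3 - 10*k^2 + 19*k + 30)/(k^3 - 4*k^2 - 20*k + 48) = (k^2 - 4*k - 5)/(k^2 + 2*k - 8)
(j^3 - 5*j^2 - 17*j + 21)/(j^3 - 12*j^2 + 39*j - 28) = (j + 3)/(j - 4)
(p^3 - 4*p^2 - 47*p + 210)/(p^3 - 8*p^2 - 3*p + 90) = (p + 7)/(p + 3)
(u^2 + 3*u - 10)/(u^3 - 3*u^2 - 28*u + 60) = 1/(u - 6)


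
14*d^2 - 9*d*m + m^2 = (-7*d + m)*(-2*d + m)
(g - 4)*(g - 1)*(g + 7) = g^3 + 2*g^2 - 31*g + 28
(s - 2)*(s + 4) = s^2 + 2*s - 8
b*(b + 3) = b^2 + 3*b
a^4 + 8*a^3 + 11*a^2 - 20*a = a*(a - 1)*(a + 4)*(a + 5)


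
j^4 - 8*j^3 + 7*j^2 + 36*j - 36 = (j - 6)*(j - 3)*(j - 1)*(j + 2)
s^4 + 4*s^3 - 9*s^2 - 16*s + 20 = (s - 2)*(s - 1)*(s + 2)*(s + 5)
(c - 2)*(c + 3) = c^2 + c - 6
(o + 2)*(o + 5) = o^2 + 7*o + 10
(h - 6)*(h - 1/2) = h^2 - 13*h/2 + 3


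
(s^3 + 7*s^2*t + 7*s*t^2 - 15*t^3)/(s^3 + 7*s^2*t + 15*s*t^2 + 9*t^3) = (s^2 + 4*s*t - 5*t^2)/(s^2 + 4*s*t + 3*t^2)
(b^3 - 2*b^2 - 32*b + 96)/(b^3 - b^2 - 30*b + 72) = (b - 4)/(b - 3)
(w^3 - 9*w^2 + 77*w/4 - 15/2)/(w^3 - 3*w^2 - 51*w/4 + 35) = (2*w^2 - 13*w + 6)/(2*w^2 - w - 28)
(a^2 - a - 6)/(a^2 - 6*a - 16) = (a - 3)/(a - 8)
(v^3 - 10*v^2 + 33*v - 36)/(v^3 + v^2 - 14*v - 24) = (v^2 - 6*v + 9)/(v^2 + 5*v + 6)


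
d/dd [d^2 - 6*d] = 2*d - 6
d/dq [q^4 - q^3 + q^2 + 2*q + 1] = 4*q^3 - 3*q^2 + 2*q + 2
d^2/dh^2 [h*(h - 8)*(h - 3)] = 6*h - 22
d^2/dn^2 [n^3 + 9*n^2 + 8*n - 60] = 6*n + 18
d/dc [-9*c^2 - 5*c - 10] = -18*c - 5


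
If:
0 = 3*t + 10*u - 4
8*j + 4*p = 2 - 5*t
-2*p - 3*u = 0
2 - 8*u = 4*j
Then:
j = 3/58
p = -39/116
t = 17/29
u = 13/58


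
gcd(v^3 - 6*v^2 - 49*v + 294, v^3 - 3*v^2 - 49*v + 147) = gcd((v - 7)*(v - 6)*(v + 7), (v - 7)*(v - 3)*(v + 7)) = v^2 - 49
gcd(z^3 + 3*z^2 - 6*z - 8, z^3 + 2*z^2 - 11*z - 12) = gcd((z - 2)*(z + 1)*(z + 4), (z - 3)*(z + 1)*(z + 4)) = z^2 + 5*z + 4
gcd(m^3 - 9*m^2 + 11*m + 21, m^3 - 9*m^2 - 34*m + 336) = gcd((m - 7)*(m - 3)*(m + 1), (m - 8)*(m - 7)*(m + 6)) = m - 7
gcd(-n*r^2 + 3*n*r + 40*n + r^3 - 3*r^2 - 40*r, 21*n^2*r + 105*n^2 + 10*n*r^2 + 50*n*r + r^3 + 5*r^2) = r + 5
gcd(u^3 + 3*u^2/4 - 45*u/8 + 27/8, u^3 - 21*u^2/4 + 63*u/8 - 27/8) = u^2 - 9*u/4 + 9/8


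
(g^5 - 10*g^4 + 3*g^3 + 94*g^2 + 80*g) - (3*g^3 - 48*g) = g^5 - 10*g^4 + 94*g^2 + 128*g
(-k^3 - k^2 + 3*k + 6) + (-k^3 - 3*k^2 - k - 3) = -2*k^3 - 4*k^2 + 2*k + 3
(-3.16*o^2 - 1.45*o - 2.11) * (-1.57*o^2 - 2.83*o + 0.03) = 4.9612*o^4 + 11.2193*o^3 + 7.3214*o^2 + 5.9278*o - 0.0633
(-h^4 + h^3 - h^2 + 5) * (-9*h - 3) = 9*h^5 - 6*h^4 + 6*h^3 + 3*h^2 - 45*h - 15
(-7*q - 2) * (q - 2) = -7*q^2 + 12*q + 4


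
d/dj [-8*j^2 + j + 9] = 1 - 16*j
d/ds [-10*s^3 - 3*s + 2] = -30*s^2 - 3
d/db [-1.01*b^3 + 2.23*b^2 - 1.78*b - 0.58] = -3.03*b^2 + 4.46*b - 1.78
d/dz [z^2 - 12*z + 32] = 2*z - 12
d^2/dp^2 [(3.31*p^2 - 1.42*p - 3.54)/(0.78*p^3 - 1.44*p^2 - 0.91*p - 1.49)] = (4.02760799999999*p^6 - 5.18356799999999*p^5 - 2.17854000000002*p^4 + 100.894692*p^3 - 91.382616*p^2 - 34.237512*p + 27.875718)/(0.474552*p^9 - 2.628288*p^8 + 3.191292*p^7 + 0.427140000000001*p^6 + 6.318234*p^5 - 6.500772*p^4 - 7.273513*p^3 - 13.292439*p^2 - 6.060873*p - 3.307949)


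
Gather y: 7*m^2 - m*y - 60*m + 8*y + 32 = 7*m^2 - 60*m + y*(8 - m) + 32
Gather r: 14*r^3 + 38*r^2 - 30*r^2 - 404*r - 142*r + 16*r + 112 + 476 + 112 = 14*r^3 + 8*r^2 - 530*r + 700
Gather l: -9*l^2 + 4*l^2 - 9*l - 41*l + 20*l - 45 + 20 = -5*l^2 - 30*l - 25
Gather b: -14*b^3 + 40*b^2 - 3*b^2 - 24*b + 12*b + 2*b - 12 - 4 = -14*b^3 + 37*b^2 - 10*b - 16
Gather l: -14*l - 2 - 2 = -14*l - 4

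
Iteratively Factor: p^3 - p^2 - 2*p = (p - 2)*(p^2 + p) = p*(p - 2)*(p + 1)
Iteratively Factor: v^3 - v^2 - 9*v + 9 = (v - 3)*(v^2 + 2*v - 3) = (v - 3)*(v + 3)*(v - 1)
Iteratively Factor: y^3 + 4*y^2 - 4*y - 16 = (y + 4)*(y^2 - 4) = (y + 2)*(y + 4)*(y - 2)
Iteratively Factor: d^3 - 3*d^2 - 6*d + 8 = (d - 4)*(d^2 + d - 2) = (d - 4)*(d + 2)*(d - 1)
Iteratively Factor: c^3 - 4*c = (c + 2)*(c^2 - 2*c) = c*(c + 2)*(c - 2)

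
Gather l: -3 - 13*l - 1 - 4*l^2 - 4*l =-4*l^2 - 17*l - 4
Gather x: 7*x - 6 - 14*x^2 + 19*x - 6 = -14*x^2 + 26*x - 12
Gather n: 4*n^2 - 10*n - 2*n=4*n^2 - 12*n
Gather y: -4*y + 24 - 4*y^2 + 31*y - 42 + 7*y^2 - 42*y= 3*y^2 - 15*y - 18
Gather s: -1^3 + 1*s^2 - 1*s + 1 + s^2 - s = 2*s^2 - 2*s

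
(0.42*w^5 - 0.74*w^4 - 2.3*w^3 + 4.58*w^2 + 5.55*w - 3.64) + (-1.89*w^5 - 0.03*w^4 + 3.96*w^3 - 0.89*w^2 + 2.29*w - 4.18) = -1.47*w^5 - 0.77*w^4 + 1.66*w^3 + 3.69*w^2 + 7.84*w - 7.82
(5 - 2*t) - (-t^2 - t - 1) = t^2 - t + 6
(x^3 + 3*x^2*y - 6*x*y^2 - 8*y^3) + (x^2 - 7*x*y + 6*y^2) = x^3 + 3*x^2*y + x^2 - 6*x*y^2 - 7*x*y - 8*y^3 + 6*y^2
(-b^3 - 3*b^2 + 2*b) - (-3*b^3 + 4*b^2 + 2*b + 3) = 2*b^3 - 7*b^2 - 3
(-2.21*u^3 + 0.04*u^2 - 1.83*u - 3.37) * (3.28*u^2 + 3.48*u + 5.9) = -7.2488*u^5 - 7.5596*u^4 - 18.9022*u^3 - 17.186*u^2 - 22.5246*u - 19.883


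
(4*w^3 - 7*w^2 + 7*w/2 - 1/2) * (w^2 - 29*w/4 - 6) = 4*w^5 - 36*w^4 + 121*w^3/4 + 129*w^2/8 - 139*w/8 + 3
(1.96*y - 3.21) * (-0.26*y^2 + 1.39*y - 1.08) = -0.5096*y^3 + 3.559*y^2 - 6.5787*y + 3.4668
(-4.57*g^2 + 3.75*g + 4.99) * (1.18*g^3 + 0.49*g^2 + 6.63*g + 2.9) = -5.3926*g^5 + 2.1857*g^4 - 22.5734*g^3 + 14.0546*g^2 + 43.9587*g + 14.471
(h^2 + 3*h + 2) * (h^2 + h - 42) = h^4 + 4*h^3 - 37*h^2 - 124*h - 84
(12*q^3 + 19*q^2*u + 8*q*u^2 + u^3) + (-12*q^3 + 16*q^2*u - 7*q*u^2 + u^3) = 35*q^2*u + q*u^2 + 2*u^3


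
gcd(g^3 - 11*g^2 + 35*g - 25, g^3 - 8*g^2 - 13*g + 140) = g - 5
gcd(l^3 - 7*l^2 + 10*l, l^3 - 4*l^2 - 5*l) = l^2 - 5*l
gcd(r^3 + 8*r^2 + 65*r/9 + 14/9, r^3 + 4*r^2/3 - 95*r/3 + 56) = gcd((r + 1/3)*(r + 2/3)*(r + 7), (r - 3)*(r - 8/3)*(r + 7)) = r + 7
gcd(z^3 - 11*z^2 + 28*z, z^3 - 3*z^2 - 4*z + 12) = 1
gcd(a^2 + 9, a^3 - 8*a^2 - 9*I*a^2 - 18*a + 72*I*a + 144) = a - 3*I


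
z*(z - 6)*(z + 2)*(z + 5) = z^4 + z^3 - 32*z^2 - 60*z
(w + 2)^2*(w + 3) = w^3 + 7*w^2 + 16*w + 12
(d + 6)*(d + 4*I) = d^2 + 6*d + 4*I*d + 24*I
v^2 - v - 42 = (v - 7)*(v + 6)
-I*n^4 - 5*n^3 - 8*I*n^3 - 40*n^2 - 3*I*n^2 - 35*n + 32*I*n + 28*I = (n + 7)*(n - 4*I)*(n - I)*(-I*n - I)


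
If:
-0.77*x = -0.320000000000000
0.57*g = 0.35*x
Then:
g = 0.26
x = 0.42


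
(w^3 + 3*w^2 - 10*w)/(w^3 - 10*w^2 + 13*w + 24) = w*(w^2 + 3*w - 10)/(w^3 - 10*w^2 + 13*w + 24)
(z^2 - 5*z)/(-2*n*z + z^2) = (5 - z)/(2*n - z)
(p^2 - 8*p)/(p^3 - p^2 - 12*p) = (8 - p)/(-p^2 + p + 12)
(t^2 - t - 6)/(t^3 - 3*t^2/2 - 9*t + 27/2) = 2*(t + 2)/(2*t^2 + 3*t - 9)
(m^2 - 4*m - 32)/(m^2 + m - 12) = (m - 8)/(m - 3)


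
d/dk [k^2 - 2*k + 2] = 2*k - 2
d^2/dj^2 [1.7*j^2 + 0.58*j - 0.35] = 3.40000000000000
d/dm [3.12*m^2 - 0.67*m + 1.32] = 6.24*m - 0.67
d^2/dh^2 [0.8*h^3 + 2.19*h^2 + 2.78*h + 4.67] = 4.8*h + 4.38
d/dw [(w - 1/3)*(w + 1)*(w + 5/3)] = 3*w^2 + 14*w/3 + 7/9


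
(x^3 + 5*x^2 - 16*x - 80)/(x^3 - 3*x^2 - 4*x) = (x^2 + 9*x + 20)/(x*(x + 1))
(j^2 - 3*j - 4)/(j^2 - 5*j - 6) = (j - 4)/(j - 6)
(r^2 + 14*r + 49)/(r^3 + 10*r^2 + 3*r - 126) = (r + 7)/(r^2 + 3*r - 18)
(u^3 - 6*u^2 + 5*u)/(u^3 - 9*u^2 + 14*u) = (u^2 - 6*u + 5)/(u^2 - 9*u + 14)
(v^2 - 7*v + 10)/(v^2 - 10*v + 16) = (v - 5)/(v - 8)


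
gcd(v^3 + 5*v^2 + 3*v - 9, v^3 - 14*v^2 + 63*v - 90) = 1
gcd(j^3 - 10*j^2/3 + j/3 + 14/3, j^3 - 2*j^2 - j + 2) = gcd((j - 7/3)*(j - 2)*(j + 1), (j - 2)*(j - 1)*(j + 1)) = j^2 - j - 2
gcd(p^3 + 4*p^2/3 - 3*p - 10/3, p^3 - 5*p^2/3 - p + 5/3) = p^2 - 2*p/3 - 5/3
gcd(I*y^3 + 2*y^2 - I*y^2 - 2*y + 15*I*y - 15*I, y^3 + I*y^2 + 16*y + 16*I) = 1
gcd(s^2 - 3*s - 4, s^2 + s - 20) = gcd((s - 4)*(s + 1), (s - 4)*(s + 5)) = s - 4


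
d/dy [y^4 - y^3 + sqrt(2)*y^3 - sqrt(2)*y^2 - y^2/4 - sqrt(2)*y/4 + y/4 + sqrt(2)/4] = 4*y^3 - 3*y^2 + 3*sqrt(2)*y^2 - 2*sqrt(2)*y - y/2 - sqrt(2)/4 + 1/4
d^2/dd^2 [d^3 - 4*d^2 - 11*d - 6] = 6*d - 8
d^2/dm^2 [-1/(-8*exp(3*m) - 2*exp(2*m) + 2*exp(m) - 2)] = ((-36*exp(2*m) - 4*exp(m) + 1)*(4*exp(3*m) + exp(2*m) - exp(m) + 1)/2 + (12*exp(2*m) + 2*exp(m) - 1)^2*exp(m))*exp(m)/(4*exp(3*m) + exp(2*m) - exp(m) + 1)^3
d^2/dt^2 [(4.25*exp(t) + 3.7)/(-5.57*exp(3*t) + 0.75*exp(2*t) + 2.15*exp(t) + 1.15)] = (-527.4233*exp(6*t) - 979.866045*exp(5*t) - 35.9498749999999*exp(4*t) - 266.75705*exp(3*t) - 209.20815*exp(2*t) + 6.169875*exp(t) + 3.527625)*exp(t)/(172.808693*exp(9*t) - 69.806025*exp(8*t) - 190.71123*exp(7*t) - 53.56803*exp(6*t) + 102.4386*exp(5*t) + 70.2897*exp(4*t) + 1.03435*exp(3*t) - 18.92325*exp(2*t) - 8.530125*exp(t) - 1.520875)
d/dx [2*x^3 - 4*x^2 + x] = 6*x^2 - 8*x + 1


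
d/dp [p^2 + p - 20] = 2*p + 1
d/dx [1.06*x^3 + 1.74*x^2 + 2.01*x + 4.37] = 3.18*x^2 + 3.48*x + 2.01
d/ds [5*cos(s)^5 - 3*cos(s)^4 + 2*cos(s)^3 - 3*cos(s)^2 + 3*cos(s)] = (-25*cos(s)^4 + 12*cos(s)^3 - 6*cos(s)^2 + 6*cos(s) - 3)*sin(s)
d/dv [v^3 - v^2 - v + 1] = 3*v^2 - 2*v - 1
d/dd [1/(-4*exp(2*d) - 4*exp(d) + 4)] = (2*exp(d) + 1)*exp(d)/(4*(exp(2*d) + exp(d) - 1)^2)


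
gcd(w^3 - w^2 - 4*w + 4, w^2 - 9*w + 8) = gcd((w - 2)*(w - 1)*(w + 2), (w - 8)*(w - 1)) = w - 1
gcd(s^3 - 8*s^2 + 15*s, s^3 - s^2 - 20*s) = s^2 - 5*s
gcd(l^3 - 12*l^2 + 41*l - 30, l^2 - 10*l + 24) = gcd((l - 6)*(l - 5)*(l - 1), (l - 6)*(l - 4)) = l - 6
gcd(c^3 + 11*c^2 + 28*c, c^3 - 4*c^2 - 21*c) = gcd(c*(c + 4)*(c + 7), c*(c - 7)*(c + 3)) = c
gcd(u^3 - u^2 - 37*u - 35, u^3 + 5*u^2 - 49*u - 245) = u^2 - 2*u - 35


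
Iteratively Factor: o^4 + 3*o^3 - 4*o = (o + 2)*(o^3 + o^2 - 2*o) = o*(o + 2)*(o^2 + o - 2) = o*(o - 1)*(o + 2)*(o + 2)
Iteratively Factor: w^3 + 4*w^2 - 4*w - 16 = (w + 4)*(w^2 - 4) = (w + 2)*(w + 4)*(w - 2)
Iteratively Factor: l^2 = (l)*(l)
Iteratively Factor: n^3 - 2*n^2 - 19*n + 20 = (n + 4)*(n^2 - 6*n + 5) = (n - 5)*(n + 4)*(n - 1)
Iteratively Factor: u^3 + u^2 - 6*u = (u)*(u^2 + u - 6) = u*(u - 2)*(u + 3)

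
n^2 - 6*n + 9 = (n - 3)^2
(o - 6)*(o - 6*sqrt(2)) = o^2 - 6*sqrt(2)*o - 6*o + 36*sqrt(2)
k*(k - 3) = k^2 - 3*k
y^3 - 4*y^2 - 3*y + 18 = (y - 3)^2*(y + 2)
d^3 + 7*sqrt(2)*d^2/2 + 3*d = d*(d + sqrt(2)/2)*(d + 3*sqrt(2))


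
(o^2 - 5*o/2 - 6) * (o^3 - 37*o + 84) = o^5 - 5*o^4/2 - 43*o^3 + 353*o^2/2 + 12*o - 504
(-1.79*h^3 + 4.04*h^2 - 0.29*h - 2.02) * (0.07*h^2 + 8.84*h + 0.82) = -0.1253*h^5 - 15.5408*h^4 + 34.2255*h^3 + 0.6078*h^2 - 18.0946*h - 1.6564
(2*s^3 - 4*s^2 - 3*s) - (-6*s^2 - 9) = 2*s^3 + 2*s^2 - 3*s + 9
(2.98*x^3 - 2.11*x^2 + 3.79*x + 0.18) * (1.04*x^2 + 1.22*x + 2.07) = 3.0992*x^5 + 1.4412*x^4 + 7.536*x^3 + 0.443300000000001*x^2 + 8.0649*x + 0.3726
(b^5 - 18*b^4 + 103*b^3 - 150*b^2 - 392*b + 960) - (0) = b^5 - 18*b^4 + 103*b^3 - 150*b^2 - 392*b + 960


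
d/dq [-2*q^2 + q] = 1 - 4*q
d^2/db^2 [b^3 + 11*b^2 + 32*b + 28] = 6*b + 22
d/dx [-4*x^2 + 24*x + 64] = 24 - 8*x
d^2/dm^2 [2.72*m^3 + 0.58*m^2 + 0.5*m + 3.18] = 16.32*m + 1.16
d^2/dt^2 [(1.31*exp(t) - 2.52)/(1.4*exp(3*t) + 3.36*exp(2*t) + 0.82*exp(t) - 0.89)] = (10.2704*exp(6*t) - 25.96608*exp(5*t) - 121.621024*exp(4*t) - 101.97502*exp(3*t) - 25.584048*exp(2*t) - 30.881642*exp(t) - 0.801445)*exp(t)/(2.744*exp(9*t) + 19.7568*exp(8*t) + 52.23792*exp(7*t) + 55.843536*exp(6*t) + 5.477136*exp(5*t) - 29.49576*exp(4*t) - 10.83458*exp(3*t) + 6.18906*exp(2*t) + 1.948566*exp(t) - 0.704969)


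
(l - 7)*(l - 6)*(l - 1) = l^3 - 14*l^2 + 55*l - 42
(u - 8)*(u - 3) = u^2 - 11*u + 24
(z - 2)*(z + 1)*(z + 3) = z^3 + 2*z^2 - 5*z - 6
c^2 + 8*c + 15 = (c + 3)*(c + 5)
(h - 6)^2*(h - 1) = h^3 - 13*h^2 + 48*h - 36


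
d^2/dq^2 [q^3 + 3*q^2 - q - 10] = 6*q + 6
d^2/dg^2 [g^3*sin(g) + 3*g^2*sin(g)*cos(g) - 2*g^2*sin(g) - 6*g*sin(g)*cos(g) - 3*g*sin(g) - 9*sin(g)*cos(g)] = -g^3*sin(g) + 2*g^2*sin(g) - 6*g^2*sin(2*g) + 6*g^2*cos(g) + 9*g*sin(g) + 12*sqrt(2)*g*sin(2*g + pi/4) - 8*g*cos(g) - 4*sin(g) + 21*sin(2*g) - 6*cos(g) - 12*cos(2*g)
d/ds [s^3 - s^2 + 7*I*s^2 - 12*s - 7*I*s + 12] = 3*s^2 + s*(-2 + 14*I) - 12 - 7*I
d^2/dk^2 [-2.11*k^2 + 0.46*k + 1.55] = -4.22000000000000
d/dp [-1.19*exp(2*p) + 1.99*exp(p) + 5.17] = (1.99 - 2.38*exp(p))*exp(p)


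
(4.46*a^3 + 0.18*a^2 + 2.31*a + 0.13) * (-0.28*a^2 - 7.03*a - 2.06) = -1.2488*a^5 - 31.4042*a^4 - 11.0998*a^3 - 16.6465*a^2 - 5.6725*a - 0.2678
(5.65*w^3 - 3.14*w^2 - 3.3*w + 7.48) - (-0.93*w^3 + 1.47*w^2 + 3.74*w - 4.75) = 6.58*w^3 - 4.61*w^2 - 7.04*w + 12.23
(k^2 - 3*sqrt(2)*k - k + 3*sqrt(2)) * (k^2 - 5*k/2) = k^4 - 3*sqrt(2)*k^3 - 7*k^3/2 + 5*k^2/2 + 21*sqrt(2)*k^2/2 - 15*sqrt(2)*k/2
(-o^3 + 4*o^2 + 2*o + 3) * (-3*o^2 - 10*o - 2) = 3*o^5 - 2*o^4 - 44*o^3 - 37*o^2 - 34*o - 6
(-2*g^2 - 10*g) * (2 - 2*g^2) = 4*g^4 + 20*g^3 - 4*g^2 - 20*g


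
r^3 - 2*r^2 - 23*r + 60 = (r - 4)*(r - 3)*(r + 5)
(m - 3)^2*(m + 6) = m^3 - 27*m + 54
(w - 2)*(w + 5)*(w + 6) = w^3 + 9*w^2 + 8*w - 60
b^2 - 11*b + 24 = (b - 8)*(b - 3)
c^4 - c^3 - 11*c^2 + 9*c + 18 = (c - 3)*(c - 2)*(c + 1)*(c + 3)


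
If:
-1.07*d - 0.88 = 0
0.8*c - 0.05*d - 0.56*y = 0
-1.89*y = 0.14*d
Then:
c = -0.01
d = -0.82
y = 0.06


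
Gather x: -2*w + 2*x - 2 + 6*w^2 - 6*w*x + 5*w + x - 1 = 6*w^2 + 3*w + x*(3 - 6*w) - 3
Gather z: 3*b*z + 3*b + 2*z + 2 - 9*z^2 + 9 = 3*b - 9*z^2 + z*(3*b + 2) + 11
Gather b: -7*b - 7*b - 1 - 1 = -14*b - 2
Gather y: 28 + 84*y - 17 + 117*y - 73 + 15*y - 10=216*y - 72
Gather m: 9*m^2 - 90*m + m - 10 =9*m^2 - 89*m - 10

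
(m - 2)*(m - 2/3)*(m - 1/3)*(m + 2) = m^4 - m^3 - 34*m^2/9 + 4*m - 8/9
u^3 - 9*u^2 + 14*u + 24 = (u - 6)*(u - 4)*(u + 1)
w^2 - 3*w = w*(w - 3)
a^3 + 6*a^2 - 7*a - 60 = (a - 3)*(a + 4)*(a + 5)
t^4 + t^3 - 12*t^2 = t^2*(t - 3)*(t + 4)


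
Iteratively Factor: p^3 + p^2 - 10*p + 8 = (p - 1)*(p^2 + 2*p - 8) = (p - 1)*(p + 4)*(p - 2)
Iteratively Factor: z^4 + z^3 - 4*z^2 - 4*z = (z - 2)*(z^3 + 3*z^2 + 2*z) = (z - 2)*(z + 2)*(z^2 + z) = z*(z - 2)*(z + 2)*(z + 1)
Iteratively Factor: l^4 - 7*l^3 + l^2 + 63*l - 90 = (l - 3)*(l^3 - 4*l^2 - 11*l + 30) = (l - 3)*(l - 2)*(l^2 - 2*l - 15) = (l - 5)*(l - 3)*(l - 2)*(l + 3)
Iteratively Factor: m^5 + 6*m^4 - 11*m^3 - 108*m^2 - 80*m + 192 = (m - 4)*(m^4 + 10*m^3 + 29*m^2 + 8*m - 48) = (m - 4)*(m + 4)*(m^3 + 6*m^2 + 5*m - 12) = (m - 4)*(m - 1)*(m + 4)*(m^2 + 7*m + 12) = (m - 4)*(m - 1)*(m + 3)*(m + 4)*(m + 4)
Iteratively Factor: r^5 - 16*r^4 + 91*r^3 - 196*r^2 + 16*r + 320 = (r - 4)*(r^4 - 12*r^3 + 43*r^2 - 24*r - 80) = (r - 4)*(r + 1)*(r^3 - 13*r^2 + 56*r - 80) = (r - 4)^2*(r + 1)*(r^2 - 9*r + 20) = (r - 5)*(r - 4)^2*(r + 1)*(r - 4)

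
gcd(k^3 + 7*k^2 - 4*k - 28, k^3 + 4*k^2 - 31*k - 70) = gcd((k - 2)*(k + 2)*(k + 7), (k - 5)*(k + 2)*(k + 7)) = k^2 + 9*k + 14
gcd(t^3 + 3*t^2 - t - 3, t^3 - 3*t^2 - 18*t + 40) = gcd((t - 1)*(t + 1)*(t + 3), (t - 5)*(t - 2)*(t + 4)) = 1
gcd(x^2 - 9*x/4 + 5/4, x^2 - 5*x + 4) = x - 1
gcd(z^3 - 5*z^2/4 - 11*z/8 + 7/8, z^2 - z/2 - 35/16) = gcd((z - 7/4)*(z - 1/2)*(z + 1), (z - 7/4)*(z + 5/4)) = z - 7/4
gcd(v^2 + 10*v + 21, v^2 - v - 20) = 1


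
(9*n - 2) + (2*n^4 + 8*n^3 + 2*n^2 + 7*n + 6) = 2*n^4 + 8*n^3 + 2*n^2 + 16*n + 4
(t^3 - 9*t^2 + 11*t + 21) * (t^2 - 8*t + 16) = t^5 - 17*t^4 + 99*t^3 - 211*t^2 + 8*t + 336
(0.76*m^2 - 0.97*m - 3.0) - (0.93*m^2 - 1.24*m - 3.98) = -0.17*m^2 + 0.27*m + 0.98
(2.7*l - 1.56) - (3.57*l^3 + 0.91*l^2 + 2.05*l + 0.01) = -3.57*l^3 - 0.91*l^2 + 0.65*l - 1.57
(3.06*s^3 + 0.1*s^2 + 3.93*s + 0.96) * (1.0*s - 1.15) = 3.06*s^4 - 3.419*s^3 + 3.815*s^2 - 3.5595*s - 1.104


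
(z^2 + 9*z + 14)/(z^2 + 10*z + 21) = (z + 2)/(z + 3)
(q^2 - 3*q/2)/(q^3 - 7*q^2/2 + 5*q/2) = (2*q - 3)/(2*q^2 - 7*q + 5)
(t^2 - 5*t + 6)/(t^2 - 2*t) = (t - 3)/t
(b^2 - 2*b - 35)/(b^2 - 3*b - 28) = (b + 5)/(b + 4)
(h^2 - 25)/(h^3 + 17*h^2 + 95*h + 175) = (h - 5)/(h^2 + 12*h + 35)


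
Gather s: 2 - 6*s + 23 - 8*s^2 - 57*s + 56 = -8*s^2 - 63*s + 81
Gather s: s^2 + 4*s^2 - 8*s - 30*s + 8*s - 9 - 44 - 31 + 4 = 5*s^2 - 30*s - 80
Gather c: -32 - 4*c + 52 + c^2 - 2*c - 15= c^2 - 6*c + 5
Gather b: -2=-2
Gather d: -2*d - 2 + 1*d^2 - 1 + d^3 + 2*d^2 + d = d^3 + 3*d^2 - d - 3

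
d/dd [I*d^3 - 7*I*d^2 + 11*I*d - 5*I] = I*(3*d^2 - 14*d + 11)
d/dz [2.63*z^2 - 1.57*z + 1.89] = 5.26*z - 1.57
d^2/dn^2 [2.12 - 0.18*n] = 0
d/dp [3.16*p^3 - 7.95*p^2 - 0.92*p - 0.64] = 9.48*p^2 - 15.9*p - 0.92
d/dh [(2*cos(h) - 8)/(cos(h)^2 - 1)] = 2*(cos(h)^2 - 8*cos(h) + 1)/sin(h)^3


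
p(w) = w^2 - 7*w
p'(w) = 2*w - 7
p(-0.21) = 1.51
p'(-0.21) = -7.42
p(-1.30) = 10.79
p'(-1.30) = -9.60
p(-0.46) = 3.43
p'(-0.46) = -7.92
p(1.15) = -6.73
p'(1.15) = -4.70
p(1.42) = -7.92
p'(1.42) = -4.16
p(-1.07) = 8.63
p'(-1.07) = -9.14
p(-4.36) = 49.53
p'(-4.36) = -15.72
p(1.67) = -8.90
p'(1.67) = -3.66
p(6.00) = -6.00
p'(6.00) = 5.00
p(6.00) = -6.00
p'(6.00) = 5.00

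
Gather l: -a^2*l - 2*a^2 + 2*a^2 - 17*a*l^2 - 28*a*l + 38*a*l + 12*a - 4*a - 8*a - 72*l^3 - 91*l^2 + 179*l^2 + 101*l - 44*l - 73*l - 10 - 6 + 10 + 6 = -72*l^3 + l^2*(88 - 17*a) + l*(-a^2 + 10*a - 16)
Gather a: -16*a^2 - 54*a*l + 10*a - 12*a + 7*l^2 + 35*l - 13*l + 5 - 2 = -16*a^2 + a*(-54*l - 2) + 7*l^2 + 22*l + 3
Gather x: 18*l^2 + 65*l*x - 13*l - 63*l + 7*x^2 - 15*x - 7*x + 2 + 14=18*l^2 - 76*l + 7*x^2 + x*(65*l - 22) + 16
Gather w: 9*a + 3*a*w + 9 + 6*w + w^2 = 9*a + w^2 + w*(3*a + 6) + 9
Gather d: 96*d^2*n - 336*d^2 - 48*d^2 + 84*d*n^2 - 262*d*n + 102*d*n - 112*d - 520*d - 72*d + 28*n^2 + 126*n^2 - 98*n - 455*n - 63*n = d^2*(96*n - 384) + d*(84*n^2 - 160*n - 704) + 154*n^2 - 616*n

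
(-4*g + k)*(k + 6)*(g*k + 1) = -4*g^2*k^2 - 24*g^2*k + g*k^3 + 6*g*k^2 - 4*g*k - 24*g + k^2 + 6*k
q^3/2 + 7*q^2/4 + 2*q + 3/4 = (q/2 + 1/2)*(q + 1)*(q + 3/2)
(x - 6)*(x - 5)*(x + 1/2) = x^3 - 21*x^2/2 + 49*x/2 + 15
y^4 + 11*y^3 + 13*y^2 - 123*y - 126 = (y - 3)*(y + 1)*(y + 6)*(y + 7)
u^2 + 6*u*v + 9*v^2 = (u + 3*v)^2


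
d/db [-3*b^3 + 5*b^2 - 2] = b*(10 - 9*b)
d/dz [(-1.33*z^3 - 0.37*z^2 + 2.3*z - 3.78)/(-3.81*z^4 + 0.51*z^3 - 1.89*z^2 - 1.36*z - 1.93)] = (-5.0673*z^6 - 2.8194*z^5 + 28.9914*z^4 - 56.3356*z^3 + 18.3343*z^2 - 12.8602*z - 9.5798)/(14.5161*z^8 - 3.8862*z^7 + 14.6619*z^6 + 8.4354*z^5 + 16.8915*z^4 + 3.1722*z^3 + 9.145*z^2 + 5.2496*z + 3.7249)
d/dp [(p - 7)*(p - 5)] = 2*p - 12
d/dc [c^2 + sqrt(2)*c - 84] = 2*c + sqrt(2)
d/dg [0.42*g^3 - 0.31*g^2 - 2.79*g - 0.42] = 1.26*g^2 - 0.62*g - 2.79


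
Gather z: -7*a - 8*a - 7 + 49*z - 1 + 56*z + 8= -15*a + 105*z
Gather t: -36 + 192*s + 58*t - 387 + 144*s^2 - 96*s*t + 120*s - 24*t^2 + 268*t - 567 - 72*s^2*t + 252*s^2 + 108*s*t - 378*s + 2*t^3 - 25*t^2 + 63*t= 396*s^2 - 66*s + 2*t^3 - 49*t^2 + t*(-72*s^2 + 12*s + 389) - 990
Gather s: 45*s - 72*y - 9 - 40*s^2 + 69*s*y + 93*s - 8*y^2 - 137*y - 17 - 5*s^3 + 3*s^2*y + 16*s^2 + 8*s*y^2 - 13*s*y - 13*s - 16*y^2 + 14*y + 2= -5*s^3 + s^2*(3*y - 24) + s*(8*y^2 + 56*y + 125) - 24*y^2 - 195*y - 24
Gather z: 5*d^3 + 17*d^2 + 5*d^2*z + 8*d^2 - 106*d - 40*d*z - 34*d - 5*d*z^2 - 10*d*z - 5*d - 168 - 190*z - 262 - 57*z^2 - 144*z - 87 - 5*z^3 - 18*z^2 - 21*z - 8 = 5*d^3 + 25*d^2 - 145*d - 5*z^3 + z^2*(-5*d - 75) + z*(5*d^2 - 50*d - 355) - 525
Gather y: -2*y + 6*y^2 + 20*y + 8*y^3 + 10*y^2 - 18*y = 8*y^3 + 16*y^2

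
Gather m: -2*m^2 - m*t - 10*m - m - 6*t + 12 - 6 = -2*m^2 + m*(-t - 11) - 6*t + 6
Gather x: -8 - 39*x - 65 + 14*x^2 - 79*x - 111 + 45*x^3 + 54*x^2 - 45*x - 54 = 45*x^3 + 68*x^2 - 163*x - 238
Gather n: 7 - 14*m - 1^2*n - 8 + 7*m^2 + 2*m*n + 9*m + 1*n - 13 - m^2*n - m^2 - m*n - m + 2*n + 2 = 6*m^2 - 6*m + n*(-m^2 + m + 2) - 12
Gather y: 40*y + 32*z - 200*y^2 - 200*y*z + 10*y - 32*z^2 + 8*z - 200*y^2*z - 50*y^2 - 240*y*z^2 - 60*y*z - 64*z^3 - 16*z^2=y^2*(-200*z - 250) + y*(-240*z^2 - 260*z + 50) - 64*z^3 - 48*z^2 + 40*z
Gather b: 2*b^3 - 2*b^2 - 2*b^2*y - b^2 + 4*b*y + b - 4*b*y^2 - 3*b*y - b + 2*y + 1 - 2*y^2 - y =2*b^3 + b^2*(-2*y - 3) + b*(-4*y^2 + y) - 2*y^2 + y + 1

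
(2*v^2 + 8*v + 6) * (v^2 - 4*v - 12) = 2*v^4 - 50*v^2 - 120*v - 72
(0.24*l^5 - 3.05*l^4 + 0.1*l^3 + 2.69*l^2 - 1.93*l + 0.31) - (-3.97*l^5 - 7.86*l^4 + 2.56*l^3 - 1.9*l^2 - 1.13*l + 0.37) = 4.21*l^5 + 4.81*l^4 - 2.46*l^3 + 4.59*l^2 - 0.8*l - 0.06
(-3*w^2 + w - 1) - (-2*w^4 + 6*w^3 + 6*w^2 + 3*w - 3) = 2*w^4 - 6*w^3 - 9*w^2 - 2*w + 2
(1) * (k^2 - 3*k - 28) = k^2 - 3*k - 28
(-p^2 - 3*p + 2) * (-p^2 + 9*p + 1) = p^4 - 6*p^3 - 30*p^2 + 15*p + 2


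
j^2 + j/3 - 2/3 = (j - 2/3)*(j + 1)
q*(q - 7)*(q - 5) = q^3 - 12*q^2 + 35*q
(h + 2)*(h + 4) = h^2 + 6*h + 8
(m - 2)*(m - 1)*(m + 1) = m^3 - 2*m^2 - m + 2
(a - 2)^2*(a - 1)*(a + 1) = a^4 - 4*a^3 + 3*a^2 + 4*a - 4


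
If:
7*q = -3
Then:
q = -3/7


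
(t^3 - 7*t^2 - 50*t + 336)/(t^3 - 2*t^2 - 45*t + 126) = (t - 8)/(t - 3)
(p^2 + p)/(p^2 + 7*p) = (p + 1)/(p + 7)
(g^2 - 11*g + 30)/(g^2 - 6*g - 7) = (-g^2 + 11*g - 30)/(-g^2 + 6*g + 7)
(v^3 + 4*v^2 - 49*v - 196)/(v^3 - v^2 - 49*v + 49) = (v + 4)/(v - 1)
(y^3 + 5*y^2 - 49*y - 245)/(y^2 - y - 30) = (y^2 - 49)/(y - 6)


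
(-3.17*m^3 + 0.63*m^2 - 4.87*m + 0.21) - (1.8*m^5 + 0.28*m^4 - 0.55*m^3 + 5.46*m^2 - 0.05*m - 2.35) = -1.8*m^5 - 0.28*m^4 - 2.62*m^3 - 4.83*m^2 - 4.82*m + 2.56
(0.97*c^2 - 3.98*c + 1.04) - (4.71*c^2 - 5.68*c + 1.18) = -3.74*c^2 + 1.7*c - 0.14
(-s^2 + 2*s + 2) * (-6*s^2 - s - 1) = 6*s^4 - 11*s^3 - 13*s^2 - 4*s - 2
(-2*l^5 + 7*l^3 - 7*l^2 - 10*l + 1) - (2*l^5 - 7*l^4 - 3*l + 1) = -4*l^5 + 7*l^4 + 7*l^3 - 7*l^2 - 7*l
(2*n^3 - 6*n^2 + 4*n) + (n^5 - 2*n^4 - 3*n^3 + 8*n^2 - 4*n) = n^5 - 2*n^4 - n^3 + 2*n^2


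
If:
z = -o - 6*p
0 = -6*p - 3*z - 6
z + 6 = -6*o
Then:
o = -6/13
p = 8/13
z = -42/13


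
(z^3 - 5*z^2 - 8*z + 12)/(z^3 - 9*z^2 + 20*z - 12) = (z + 2)/(z - 2)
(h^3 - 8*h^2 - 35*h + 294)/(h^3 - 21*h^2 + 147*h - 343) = (h + 6)/(h - 7)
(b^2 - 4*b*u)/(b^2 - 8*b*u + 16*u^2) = b/(b - 4*u)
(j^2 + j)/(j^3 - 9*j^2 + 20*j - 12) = j*(j + 1)/(j^3 - 9*j^2 + 20*j - 12)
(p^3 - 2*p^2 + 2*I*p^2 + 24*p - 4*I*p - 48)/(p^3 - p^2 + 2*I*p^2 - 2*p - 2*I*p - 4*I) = (p^2 + 2*I*p + 24)/(p^2 + p*(1 + 2*I) + 2*I)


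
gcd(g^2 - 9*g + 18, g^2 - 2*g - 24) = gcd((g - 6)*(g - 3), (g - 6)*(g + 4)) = g - 6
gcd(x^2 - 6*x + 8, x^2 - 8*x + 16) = x - 4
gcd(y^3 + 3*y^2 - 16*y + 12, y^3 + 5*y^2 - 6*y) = y^2 + 5*y - 6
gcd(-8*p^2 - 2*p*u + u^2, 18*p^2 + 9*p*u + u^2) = 1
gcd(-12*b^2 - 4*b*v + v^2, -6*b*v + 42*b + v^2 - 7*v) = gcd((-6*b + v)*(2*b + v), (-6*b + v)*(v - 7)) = -6*b + v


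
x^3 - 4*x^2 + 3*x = x*(x - 3)*(x - 1)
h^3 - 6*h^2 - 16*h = h*(h - 8)*(h + 2)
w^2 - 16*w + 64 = (w - 8)^2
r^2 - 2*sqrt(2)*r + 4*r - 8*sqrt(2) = (r + 4)*(r - 2*sqrt(2))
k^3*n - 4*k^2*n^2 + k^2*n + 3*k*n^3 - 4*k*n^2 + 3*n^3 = (k - 3*n)*(k - n)*(k*n + n)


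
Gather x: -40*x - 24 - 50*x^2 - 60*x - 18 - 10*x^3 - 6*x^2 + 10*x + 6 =-10*x^3 - 56*x^2 - 90*x - 36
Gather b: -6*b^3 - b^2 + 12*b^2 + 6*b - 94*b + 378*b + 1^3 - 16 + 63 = -6*b^3 + 11*b^2 + 290*b + 48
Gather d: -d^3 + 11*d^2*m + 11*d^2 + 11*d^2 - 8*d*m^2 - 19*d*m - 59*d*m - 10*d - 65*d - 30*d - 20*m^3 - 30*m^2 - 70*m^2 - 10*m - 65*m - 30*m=-d^3 + d^2*(11*m + 22) + d*(-8*m^2 - 78*m - 105) - 20*m^3 - 100*m^2 - 105*m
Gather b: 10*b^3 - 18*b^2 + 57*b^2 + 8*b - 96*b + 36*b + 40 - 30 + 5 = 10*b^3 + 39*b^2 - 52*b + 15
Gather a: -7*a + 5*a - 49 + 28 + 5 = -2*a - 16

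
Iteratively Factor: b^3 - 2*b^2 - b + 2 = (b - 1)*(b^2 - b - 2) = (b - 1)*(b + 1)*(b - 2)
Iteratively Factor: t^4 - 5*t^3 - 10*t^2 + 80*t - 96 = (t - 3)*(t^3 - 2*t^2 - 16*t + 32) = (t - 3)*(t - 2)*(t^2 - 16) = (t - 4)*(t - 3)*(t - 2)*(t + 4)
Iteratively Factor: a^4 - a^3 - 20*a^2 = (a - 5)*(a^3 + 4*a^2) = (a - 5)*(a + 4)*(a^2) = a*(a - 5)*(a + 4)*(a)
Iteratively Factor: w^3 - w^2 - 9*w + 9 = (w - 3)*(w^2 + 2*w - 3) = (w - 3)*(w - 1)*(w + 3)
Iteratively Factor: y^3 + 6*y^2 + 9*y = (y + 3)*(y^2 + 3*y) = y*(y + 3)*(y + 3)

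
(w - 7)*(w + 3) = w^2 - 4*w - 21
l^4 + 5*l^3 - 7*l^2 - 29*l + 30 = (l - 2)*(l - 1)*(l + 3)*(l + 5)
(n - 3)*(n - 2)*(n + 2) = n^3 - 3*n^2 - 4*n + 12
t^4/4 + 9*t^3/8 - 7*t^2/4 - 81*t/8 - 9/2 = (t/4 + 1)*(t - 3)*(t + 1/2)*(t + 3)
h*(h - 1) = h^2 - h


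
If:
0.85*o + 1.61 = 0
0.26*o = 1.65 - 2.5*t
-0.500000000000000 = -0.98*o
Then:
No Solution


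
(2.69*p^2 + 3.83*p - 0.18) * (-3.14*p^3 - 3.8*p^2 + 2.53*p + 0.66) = -8.4466*p^5 - 22.2482*p^4 - 7.1831*p^3 + 12.1493*p^2 + 2.0724*p - 0.1188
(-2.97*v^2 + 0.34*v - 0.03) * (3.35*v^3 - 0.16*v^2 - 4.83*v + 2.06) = -9.9495*v^5 + 1.6142*v^4 + 14.1902*v^3 - 7.7556*v^2 + 0.8453*v - 0.0618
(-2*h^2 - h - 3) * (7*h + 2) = -14*h^3 - 11*h^2 - 23*h - 6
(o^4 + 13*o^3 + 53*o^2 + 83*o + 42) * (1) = o^4 + 13*o^3 + 53*o^2 + 83*o + 42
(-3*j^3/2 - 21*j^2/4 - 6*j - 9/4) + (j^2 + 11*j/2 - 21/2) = -3*j^3/2 - 17*j^2/4 - j/2 - 51/4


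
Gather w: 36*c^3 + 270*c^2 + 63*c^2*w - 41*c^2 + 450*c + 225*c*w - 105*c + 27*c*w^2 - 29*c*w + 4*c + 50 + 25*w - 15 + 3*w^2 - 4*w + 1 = 36*c^3 + 229*c^2 + 349*c + w^2*(27*c + 3) + w*(63*c^2 + 196*c + 21) + 36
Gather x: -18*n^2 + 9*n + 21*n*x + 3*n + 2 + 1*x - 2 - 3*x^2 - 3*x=-18*n^2 + 12*n - 3*x^2 + x*(21*n - 2)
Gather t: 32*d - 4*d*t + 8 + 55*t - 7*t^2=32*d - 7*t^2 + t*(55 - 4*d) + 8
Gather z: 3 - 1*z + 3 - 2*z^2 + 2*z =-2*z^2 + z + 6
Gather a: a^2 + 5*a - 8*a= a^2 - 3*a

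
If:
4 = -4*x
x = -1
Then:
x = -1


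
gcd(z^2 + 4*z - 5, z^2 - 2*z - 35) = z + 5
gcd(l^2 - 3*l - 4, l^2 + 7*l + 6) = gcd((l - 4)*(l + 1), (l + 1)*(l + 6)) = l + 1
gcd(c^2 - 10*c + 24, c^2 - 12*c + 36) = c - 6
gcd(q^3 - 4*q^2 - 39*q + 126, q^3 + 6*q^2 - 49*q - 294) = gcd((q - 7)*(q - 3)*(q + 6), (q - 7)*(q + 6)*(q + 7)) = q^2 - q - 42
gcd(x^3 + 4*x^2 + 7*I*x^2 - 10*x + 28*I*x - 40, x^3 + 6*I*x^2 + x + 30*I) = x + 5*I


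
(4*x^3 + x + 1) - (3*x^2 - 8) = 4*x^3 - 3*x^2 + x + 9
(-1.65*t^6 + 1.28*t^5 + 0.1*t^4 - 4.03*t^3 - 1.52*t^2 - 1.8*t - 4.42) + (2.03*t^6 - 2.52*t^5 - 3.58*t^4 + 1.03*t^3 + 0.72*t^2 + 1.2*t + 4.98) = 0.38*t^6 - 1.24*t^5 - 3.48*t^4 - 3.0*t^3 - 0.8*t^2 - 0.6*t + 0.56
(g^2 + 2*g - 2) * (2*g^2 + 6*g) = 2*g^4 + 10*g^3 + 8*g^2 - 12*g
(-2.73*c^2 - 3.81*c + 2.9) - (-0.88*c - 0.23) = -2.73*c^2 - 2.93*c + 3.13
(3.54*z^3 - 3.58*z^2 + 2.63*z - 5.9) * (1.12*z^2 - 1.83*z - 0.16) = 3.9648*z^5 - 10.4878*z^4 + 8.9306*z^3 - 10.8481*z^2 + 10.3762*z + 0.944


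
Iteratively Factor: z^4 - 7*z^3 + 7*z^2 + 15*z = (z - 3)*(z^3 - 4*z^2 - 5*z) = (z - 3)*(z + 1)*(z^2 - 5*z) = (z - 5)*(z - 3)*(z + 1)*(z)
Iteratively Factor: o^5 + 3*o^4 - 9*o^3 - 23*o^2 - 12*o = (o + 4)*(o^4 - o^3 - 5*o^2 - 3*o) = o*(o + 4)*(o^3 - o^2 - 5*o - 3) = o*(o + 1)*(o + 4)*(o^2 - 2*o - 3) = o*(o - 3)*(o + 1)*(o + 4)*(o + 1)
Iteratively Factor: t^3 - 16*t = (t)*(t^2 - 16) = t*(t - 4)*(t + 4)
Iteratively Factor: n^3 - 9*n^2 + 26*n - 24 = (n - 2)*(n^2 - 7*n + 12) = (n - 4)*(n - 2)*(n - 3)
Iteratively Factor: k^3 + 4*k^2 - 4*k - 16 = (k + 4)*(k^2 - 4) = (k - 2)*(k + 4)*(k + 2)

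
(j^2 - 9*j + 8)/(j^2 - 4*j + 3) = (j - 8)/(j - 3)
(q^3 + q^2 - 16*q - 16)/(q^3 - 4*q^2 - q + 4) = (q + 4)/(q - 1)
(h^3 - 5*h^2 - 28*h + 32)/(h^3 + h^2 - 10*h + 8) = (h - 8)/(h - 2)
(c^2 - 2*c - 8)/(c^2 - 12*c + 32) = (c + 2)/(c - 8)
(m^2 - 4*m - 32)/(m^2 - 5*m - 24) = (m + 4)/(m + 3)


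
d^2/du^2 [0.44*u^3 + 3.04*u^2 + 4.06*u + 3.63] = 2.64*u + 6.08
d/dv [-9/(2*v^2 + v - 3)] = 9*(4*v + 1)/(2*v^2 + v - 3)^2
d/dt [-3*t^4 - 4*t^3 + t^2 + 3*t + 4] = -12*t^3 - 12*t^2 + 2*t + 3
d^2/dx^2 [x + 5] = 0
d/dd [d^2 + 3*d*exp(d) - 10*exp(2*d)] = 3*d*exp(d) + 2*d - 20*exp(2*d) + 3*exp(d)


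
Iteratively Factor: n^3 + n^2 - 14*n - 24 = (n + 2)*(n^2 - n - 12) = (n + 2)*(n + 3)*(n - 4)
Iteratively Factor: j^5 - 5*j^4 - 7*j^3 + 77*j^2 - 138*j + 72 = (j + 4)*(j^4 - 9*j^3 + 29*j^2 - 39*j + 18) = (j - 1)*(j + 4)*(j^3 - 8*j^2 + 21*j - 18) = (j - 2)*(j - 1)*(j + 4)*(j^2 - 6*j + 9) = (j - 3)*(j - 2)*(j - 1)*(j + 4)*(j - 3)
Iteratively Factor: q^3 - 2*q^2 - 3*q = (q)*(q^2 - 2*q - 3) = q*(q - 3)*(q + 1)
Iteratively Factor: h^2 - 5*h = (h - 5)*(h)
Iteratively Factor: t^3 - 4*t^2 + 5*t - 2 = (t - 1)*(t^2 - 3*t + 2) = (t - 2)*(t - 1)*(t - 1)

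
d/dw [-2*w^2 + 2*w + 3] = 2 - 4*w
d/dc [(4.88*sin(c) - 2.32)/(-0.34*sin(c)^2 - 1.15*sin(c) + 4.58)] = (1.6592*sin(c)^2 - 1.5776*sin(c) + 19.6824)*cos(c)/(0.1156*sin(c)^4 + 0.782*sin(c)^3 - 1.7919*sin(c)^2 - 10.534*sin(c) + 20.9764)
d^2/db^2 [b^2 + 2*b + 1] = 2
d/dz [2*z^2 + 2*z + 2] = 4*z + 2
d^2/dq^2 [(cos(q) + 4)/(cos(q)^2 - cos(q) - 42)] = (9*sin(q)^4*cos(q) + 17*sin(q)^4 - 644*sin(q)^2 + 1546*cos(q) + 123*cos(3*q)/2 - cos(5*q)/2 + 367)/(sin(q)^2 + cos(q) + 41)^3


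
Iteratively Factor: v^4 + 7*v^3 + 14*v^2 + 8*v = (v)*(v^3 + 7*v^2 + 14*v + 8) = v*(v + 2)*(v^2 + 5*v + 4) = v*(v + 2)*(v + 4)*(v + 1)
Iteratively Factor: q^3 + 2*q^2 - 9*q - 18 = (q + 3)*(q^2 - q - 6) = (q + 2)*(q + 3)*(q - 3)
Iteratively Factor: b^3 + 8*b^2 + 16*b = (b + 4)*(b^2 + 4*b) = (b + 4)^2*(b)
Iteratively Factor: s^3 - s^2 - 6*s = (s - 3)*(s^2 + 2*s) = (s - 3)*(s + 2)*(s)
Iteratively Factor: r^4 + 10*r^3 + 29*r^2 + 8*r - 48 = (r + 4)*(r^3 + 6*r^2 + 5*r - 12) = (r + 3)*(r + 4)*(r^2 + 3*r - 4) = (r + 3)*(r + 4)^2*(r - 1)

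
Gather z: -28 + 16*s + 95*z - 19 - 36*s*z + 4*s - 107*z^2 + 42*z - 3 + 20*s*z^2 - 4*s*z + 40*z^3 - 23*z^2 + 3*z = 20*s + 40*z^3 + z^2*(20*s - 130) + z*(140 - 40*s) - 50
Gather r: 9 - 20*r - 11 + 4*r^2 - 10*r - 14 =4*r^2 - 30*r - 16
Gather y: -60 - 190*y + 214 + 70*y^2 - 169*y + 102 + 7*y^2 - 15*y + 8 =77*y^2 - 374*y + 264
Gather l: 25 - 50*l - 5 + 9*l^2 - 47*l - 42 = 9*l^2 - 97*l - 22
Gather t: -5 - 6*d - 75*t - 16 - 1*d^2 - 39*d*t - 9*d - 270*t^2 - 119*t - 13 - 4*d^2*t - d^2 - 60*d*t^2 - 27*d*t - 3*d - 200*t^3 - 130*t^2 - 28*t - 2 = -2*d^2 - 18*d - 200*t^3 + t^2*(-60*d - 400) + t*(-4*d^2 - 66*d - 222) - 36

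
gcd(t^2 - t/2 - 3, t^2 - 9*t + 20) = 1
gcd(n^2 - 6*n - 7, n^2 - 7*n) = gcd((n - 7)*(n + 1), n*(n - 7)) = n - 7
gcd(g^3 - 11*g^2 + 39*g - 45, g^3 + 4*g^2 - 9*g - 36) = g - 3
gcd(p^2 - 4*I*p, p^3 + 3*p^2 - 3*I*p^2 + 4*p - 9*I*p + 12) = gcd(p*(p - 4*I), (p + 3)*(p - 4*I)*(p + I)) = p - 4*I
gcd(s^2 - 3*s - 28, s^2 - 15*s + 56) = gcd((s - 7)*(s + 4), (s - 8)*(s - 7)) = s - 7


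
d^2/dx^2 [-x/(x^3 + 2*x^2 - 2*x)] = 6*(-x^2 - 2*x - 2)/(x^6 + 6*x^5 + 6*x^4 - 16*x^3 - 12*x^2 + 24*x - 8)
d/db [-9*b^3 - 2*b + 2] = -27*b^2 - 2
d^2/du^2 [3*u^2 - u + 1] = 6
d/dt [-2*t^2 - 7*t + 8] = -4*t - 7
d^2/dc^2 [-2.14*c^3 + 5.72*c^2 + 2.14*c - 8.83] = 11.44 - 12.84*c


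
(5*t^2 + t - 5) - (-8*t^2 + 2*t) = 13*t^2 - t - 5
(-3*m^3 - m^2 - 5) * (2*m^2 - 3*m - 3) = -6*m^5 + 7*m^4 + 12*m^3 - 7*m^2 + 15*m + 15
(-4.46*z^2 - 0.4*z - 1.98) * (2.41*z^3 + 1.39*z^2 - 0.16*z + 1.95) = -10.7486*z^5 - 7.1634*z^4 - 4.6142*z^3 - 11.3852*z^2 - 0.4632*z - 3.861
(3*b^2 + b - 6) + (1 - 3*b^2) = b - 5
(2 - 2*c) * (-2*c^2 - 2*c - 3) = 4*c^3 + 2*c - 6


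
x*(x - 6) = x^2 - 6*x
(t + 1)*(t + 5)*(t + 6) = t^3 + 12*t^2 + 41*t + 30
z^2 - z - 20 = (z - 5)*(z + 4)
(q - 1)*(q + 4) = q^2 + 3*q - 4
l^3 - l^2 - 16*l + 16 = (l - 4)*(l - 1)*(l + 4)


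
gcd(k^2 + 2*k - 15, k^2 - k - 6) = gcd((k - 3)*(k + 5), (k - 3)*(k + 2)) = k - 3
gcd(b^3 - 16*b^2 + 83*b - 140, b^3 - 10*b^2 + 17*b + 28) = b^2 - 11*b + 28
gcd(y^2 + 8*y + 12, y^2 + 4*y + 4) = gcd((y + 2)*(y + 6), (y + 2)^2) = y + 2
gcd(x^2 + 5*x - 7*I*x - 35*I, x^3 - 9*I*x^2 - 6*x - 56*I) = x - 7*I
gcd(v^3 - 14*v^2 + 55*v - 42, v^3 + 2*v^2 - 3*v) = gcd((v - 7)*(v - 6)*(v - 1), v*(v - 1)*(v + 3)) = v - 1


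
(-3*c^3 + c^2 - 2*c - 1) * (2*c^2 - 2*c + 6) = -6*c^5 + 8*c^4 - 24*c^3 + 8*c^2 - 10*c - 6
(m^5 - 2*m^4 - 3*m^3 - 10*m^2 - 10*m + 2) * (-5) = -5*m^5 + 10*m^4 + 15*m^3 + 50*m^2 + 50*m - 10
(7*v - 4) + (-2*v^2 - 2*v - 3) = -2*v^2 + 5*v - 7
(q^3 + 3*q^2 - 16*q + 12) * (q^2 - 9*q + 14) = q^5 - 6*q^4 - 29*q^3 + 198*q^2 - 332*q + 168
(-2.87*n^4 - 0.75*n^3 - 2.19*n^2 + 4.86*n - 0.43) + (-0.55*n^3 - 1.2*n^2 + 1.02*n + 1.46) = -2.87*n^4 - 1.3*n^3 - 3.39*n^2 + 5.88*n + 1.03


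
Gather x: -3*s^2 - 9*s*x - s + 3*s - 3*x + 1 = -3*s^2 + 2*s + x*(-9*s - 3) + 1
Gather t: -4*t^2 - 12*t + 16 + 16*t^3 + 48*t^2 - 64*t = 16*t^3 + 44*t^2 - 76*t + 16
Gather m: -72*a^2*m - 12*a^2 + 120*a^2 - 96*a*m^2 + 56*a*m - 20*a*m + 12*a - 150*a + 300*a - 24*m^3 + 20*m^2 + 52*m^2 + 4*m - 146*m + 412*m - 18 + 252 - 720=108*a^2 + 162*a - 24*m^3 + m^2*(72 - 96*a) + m*(-72*a^2 + 36*a + 270) - 486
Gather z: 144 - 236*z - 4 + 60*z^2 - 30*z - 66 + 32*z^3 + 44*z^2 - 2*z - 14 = 32*z^3 + 104*z^2 - 268*z + 60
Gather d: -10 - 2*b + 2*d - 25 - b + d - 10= -3*b + 3*d - 45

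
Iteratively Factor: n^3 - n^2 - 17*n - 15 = (n + 3)*(n^2 - 4*n - 5) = (n - 5)*(n + 3)*(n + 1)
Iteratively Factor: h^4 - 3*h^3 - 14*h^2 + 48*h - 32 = (h - 4)*(h^3 + h^2 - 10*h + 8) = (h - 4)*(h + 4)*(h^2 - 3*h + 2) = (h - 4)*(h - 2)*(h + 4)*(h - 1)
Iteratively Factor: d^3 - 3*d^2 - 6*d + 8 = (d + 2)*(d^2 - 5*d + 4) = (d - 4)*(d + 2)*(d - 1)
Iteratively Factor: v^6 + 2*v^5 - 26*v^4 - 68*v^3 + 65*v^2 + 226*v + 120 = (v - 2)*(v^5 + 4*v^4 - 18*v^3 - 104*v^2 - 143*v - 60) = (v - 2)*(v + 1)*(v^4 + 3*v^3 - 21*v^2 - 83*v - 60) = (v - 5)*(v - 2)*(v + 1)*(v^3 + 8*v^2 + 19*v + 12) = (v - 5)*(v - 2)*(v + 1)^2*(v^2 + 7*v + 12) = (v - 5)*(v - 2)*(v + 1)^2*(v + 4)*(v + 3)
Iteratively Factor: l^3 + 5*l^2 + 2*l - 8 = (l - 1)*(l^2 + 6*l + 8) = (l - 1)*(l + 4)*(l + 2)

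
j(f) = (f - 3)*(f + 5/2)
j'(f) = 2*f - 1/2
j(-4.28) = 12.96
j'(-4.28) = -9.06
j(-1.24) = -5.34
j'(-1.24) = -2.98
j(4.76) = 12.78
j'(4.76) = 9.02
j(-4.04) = 10.84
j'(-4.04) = -8.58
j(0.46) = -7.52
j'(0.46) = 0.42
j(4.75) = 12.69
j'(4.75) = 9.00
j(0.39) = -7.54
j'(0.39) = 0.28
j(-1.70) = -3.76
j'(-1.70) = -3.90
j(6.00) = 25.50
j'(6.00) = 11.50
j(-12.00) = 142.50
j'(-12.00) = -24.50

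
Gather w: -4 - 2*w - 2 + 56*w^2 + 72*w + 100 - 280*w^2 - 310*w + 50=-224*w^2 - 240*w + 144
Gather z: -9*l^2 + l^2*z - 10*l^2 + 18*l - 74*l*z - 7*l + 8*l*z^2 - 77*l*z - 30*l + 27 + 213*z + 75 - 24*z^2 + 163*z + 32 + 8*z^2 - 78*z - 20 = -19*l^2 - 19*l + z^2*(8*l - 16) + z*(l^2 - 151*l + 298) + 114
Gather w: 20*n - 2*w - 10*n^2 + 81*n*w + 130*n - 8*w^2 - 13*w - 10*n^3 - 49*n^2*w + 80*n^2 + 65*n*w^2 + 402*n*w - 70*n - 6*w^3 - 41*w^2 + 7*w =-10*n^3 + 70*n^2 + 80*n - 6*w^3 + w^2*(65*n - 49) + w*(-49*n^2 + 483*n - 8)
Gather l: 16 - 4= 12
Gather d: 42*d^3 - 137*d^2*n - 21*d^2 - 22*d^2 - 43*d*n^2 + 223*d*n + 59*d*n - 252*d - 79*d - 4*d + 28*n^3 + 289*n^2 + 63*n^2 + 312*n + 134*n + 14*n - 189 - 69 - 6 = 42*d^3 + d^2*(-137*n - 43) + d*(-43*n^2 + 282*n - 335) + 28*n^3 + 352*n^2 + 460*n - 264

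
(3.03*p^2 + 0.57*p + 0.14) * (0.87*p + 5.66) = 2.6361*p^3 + 17.6457*p^2 + 3.348*p + 0.7924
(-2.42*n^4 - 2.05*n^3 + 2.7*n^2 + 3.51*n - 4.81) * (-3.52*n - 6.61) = 8.5184*n^5 + 23.2122*n^4 + 4.0465*n^3 - 30.2022*n^2 - 6.2699*n + 31.7941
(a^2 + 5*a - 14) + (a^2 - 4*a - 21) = 2*a^2 + a - 35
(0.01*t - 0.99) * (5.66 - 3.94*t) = -0.0394*t^2 + 3.9572*t - 5.6034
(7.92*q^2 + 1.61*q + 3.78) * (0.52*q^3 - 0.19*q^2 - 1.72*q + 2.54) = 4.1184*q^5 - 0.6676*q^4 - 11.9627*q^3 + 16.6294*q^2 - 2.4122*q + 9.6012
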